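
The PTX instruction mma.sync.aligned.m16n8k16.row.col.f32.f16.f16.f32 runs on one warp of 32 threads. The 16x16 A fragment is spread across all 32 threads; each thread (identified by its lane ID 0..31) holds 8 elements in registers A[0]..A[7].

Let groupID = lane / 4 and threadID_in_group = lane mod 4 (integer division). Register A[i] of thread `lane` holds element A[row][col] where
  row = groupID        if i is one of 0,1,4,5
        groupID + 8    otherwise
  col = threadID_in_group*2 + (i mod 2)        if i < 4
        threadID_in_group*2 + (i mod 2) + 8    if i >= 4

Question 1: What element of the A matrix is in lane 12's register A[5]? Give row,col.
3,9

lane 12⇒12/4=3, 12 mod 4=0
i=5  r:3+0⇒3  c:2·0+1+8⇒9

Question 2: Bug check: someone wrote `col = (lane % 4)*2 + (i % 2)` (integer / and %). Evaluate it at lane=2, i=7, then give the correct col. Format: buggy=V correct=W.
`(lane % 4)*2 + (i % 2)`[2,7]->5
L=2->gid=2>>2=0, tid=2&3=2
[7]->row 0+8=8  col 2·2+1+8=13
col: 5 vs 13

buggy=5 correct=13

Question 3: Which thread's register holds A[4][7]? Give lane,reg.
19,1

r=4->g=4,rb=0  c=7->cb=0,t=3,b0=1
L=4*4+3=19  i=0*4+0*2+1=1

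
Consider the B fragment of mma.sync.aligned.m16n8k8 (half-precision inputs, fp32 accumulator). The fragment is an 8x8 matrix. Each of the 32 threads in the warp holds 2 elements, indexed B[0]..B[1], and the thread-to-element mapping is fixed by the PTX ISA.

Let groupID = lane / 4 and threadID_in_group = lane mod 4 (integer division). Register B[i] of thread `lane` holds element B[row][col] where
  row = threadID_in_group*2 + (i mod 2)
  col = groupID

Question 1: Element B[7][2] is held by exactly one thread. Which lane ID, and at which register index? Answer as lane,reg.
c:2=>grp=2  r:7=>tig=3,lo=1
L=2*4+3=11  i=1=1

11,1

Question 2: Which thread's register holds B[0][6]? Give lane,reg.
c:6=>grp=6  r:0=>tig=0,lo=0
L=6*4+0=24  i=0=0

24,0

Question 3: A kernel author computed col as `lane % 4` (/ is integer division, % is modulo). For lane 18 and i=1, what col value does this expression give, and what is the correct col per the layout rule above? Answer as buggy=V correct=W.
`lane % 4`[18,1]→2
18: G=4,T=2
[1] (2*2+1,4) = (5,4)
col: 2 vs 4

buggy=2 correct=4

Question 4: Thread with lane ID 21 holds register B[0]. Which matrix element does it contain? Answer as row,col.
L=21->g=21>>2=5, t=21&3=1
[0]->row 1·2+0=2  col g=5

2,5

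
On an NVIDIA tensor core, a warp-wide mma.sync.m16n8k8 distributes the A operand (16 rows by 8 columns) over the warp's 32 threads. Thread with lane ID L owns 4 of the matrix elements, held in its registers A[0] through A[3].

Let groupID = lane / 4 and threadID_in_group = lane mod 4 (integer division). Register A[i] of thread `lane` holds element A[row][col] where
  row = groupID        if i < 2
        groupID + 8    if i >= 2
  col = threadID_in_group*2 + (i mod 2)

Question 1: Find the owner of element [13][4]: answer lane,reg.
r=13->g=5,rb=1  c=4->t=2,b0=0
L=5*4+2=22  i=1*2+0=2

22,2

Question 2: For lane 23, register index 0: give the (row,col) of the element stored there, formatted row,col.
5,6

23: grp=5,tig=3
[0] (5+0,3*2+0) = (5,6)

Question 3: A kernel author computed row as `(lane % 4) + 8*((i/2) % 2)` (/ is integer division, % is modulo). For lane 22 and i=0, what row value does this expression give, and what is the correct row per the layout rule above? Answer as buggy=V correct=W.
buggy=2 correct=5

`(lane % 4) + 8*((i/2) % 2)`[22,0]->2
lane 22: g=5 (22/4), t=2 (22%4)
i=0: r=5+0=5, c=2*2+0=4
row: 2 vs 5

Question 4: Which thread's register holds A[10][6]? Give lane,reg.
11,2

r=10⇒gr=2,Rb=1  c=6⇒th=3,odd=0
L=2*4+3=11  i=1*2+0=2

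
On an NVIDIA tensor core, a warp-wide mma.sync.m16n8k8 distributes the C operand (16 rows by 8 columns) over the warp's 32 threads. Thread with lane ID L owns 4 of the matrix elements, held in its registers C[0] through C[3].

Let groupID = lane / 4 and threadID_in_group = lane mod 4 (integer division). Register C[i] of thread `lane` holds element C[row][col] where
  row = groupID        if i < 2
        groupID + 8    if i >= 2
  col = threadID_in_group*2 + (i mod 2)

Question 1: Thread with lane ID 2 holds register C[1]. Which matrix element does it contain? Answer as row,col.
2: g=0,t=2
[1] (0+0,2*2+1) = (0,5)

0,5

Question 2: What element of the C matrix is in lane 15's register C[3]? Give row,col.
11,7

lane 15->15/4=3, 15 mod 4=3
i=3  r:3+8->11  c:2·3+1->7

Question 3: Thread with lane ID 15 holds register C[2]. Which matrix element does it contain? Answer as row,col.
L=15⇒gr=15>>2=3, th=15&3=3
[2]⇒row 3+8=11  col 3·2+0=6

11,6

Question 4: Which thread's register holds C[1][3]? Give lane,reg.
r=1→G=1,rhi=0  c=3→T=1,p=1
L=1*4+1=5  i=0*2+1=1

5,1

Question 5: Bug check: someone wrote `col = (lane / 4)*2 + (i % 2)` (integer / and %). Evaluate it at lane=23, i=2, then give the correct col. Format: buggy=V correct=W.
`(lane / 4)*2 + (i % 2)`[23,2]->10
23: gid=5,tid=3
[2] (5+8,3*2+0) = (13,6)
col: 10 vs 6

buggy=10 correct=6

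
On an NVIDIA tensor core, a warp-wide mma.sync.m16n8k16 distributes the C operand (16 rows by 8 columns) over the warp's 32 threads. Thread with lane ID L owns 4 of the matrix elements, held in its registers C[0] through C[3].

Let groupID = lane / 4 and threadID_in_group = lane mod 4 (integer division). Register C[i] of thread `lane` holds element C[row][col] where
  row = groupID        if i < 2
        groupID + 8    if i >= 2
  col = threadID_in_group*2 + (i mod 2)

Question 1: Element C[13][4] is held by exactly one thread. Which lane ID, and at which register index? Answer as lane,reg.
r=13->g=5,rb=1  c=4->t=2,b0=0
L=5*4+2=22  i=1*2+0=2

22,2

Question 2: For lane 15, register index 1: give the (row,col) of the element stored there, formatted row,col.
3,7

lane 15: g=3 (15/4), t=3 (15%4)
i=1: r=3+0=3, c=3*2+1=7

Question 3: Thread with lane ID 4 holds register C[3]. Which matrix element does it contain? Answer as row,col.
9,1

L=4->g=4>>2=1, t=4&3=0
[3]->row 1+8=9  col 0·2+1=1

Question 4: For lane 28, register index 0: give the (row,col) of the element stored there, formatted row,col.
7,0

28: gid=7,tid=0
[0] (7+0,0*2+0) = (7,0)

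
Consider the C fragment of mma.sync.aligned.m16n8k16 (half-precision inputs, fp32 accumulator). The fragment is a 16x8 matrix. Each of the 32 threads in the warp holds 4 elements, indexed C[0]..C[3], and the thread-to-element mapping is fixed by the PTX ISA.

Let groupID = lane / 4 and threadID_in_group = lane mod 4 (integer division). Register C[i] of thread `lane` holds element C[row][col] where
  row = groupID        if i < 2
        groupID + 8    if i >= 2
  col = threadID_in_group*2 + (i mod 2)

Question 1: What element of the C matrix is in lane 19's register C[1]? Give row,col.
4,7

L=19->g=19>>2=4, t=19&3=3
[1]->row 4+0=4  col 3·2+1=7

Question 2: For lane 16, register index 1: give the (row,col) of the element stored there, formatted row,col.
4,1

lane 16→16/4=4, 16 mod 4=0
i=1  r:4+0→4  c:2·0+1→1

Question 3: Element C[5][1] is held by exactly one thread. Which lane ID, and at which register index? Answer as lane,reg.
20,1

r=5⇒gr=5,Rb=0  c=1⇒th=0,odd=1
L=5*4+0=20  i=0*2+1=1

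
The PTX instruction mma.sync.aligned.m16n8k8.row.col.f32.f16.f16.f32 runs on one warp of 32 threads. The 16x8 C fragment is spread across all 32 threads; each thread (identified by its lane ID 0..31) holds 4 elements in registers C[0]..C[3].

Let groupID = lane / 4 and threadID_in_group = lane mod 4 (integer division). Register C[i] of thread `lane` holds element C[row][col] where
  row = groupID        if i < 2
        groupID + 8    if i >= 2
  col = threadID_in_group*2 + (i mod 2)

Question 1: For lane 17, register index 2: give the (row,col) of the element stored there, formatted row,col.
12,2

lane 17: G=4 (17/4), T=1 (17%4)
i=2: r=4+8=12, c=1*2+0=2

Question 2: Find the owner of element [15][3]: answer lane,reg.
r: 15->gid=7,r8=1  c: 3->tid=1,i&1=1
L=7*4+1=29  i=1*2+1=3

29,3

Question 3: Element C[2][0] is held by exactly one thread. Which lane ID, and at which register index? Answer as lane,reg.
8,0

r: 2->gid=2,r8=0  c: 0->tid=0,i&1=0
L=2*4+0=8  i=0*2+0=0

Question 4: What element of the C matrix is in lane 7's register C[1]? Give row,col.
lane 7→7/4=1, 7 mod 4=3
i=1  r:1+0→1  c:2·3+1→7

1,7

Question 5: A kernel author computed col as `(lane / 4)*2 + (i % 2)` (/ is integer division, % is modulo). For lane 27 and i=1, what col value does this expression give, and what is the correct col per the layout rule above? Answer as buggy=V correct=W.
buggy=13 correct=7

`(lane / 4)*2 + (i % 2)`[27,1]->13
lane 27->27/4=6, 27 mod 4=3
i=1  r:6+0->6  c:2·3+1->7
col: 13 vs 7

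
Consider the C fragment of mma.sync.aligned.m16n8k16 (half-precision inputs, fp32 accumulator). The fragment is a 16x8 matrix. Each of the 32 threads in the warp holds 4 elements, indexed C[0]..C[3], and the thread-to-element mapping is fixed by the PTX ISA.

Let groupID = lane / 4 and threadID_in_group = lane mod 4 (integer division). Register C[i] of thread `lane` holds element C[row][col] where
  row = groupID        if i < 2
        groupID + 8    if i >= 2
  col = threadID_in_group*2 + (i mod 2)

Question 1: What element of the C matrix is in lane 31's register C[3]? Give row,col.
15,7

lane 31⇒31/4=7, 31 mod 4=3
i=3  r:7+8⇒15  c:2·3+1⇒7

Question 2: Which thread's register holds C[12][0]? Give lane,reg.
r:12=>grp=4,rB=1  c:0=>tig=0,lo=0
L=4*4+0=16  i=1*2+0=2

16,2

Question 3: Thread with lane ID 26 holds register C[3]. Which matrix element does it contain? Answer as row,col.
14,5

L=26=>grp=26>>2=6, tig=26&3=2
[3]=>row 6+8=14  col 2·2+1=5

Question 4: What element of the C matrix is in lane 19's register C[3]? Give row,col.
19: grp=4,tig=3
[3] (4+8,3*2+1) = (12,7)

12,7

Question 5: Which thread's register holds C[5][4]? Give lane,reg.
22,0

r=5->g=5,rb=0  c=4->t=2,b0=0
L=5*4+2=22  i=0*2+0=0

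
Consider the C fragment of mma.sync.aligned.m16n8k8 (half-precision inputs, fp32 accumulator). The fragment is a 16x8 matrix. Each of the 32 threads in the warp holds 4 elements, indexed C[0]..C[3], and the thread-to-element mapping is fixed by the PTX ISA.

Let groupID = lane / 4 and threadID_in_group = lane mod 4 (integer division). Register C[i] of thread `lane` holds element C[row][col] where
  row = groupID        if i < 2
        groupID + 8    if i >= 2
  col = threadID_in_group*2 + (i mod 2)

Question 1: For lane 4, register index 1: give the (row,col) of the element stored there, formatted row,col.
4: grp=1,tig=0
[1] (1+0,0*2+1) = (1,1)

1,1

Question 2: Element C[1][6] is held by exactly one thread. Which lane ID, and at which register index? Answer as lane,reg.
7,0

r:1=>grp=1,rB=0  c:6=>tig=3,lo=0
L=1*4+3=7  i=0*2+0=0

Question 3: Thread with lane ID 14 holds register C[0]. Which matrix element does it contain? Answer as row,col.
L=14→G=14>>2=3, T=14&3=2
[0]→row 3+0=3  col 2·2+0=4

3,4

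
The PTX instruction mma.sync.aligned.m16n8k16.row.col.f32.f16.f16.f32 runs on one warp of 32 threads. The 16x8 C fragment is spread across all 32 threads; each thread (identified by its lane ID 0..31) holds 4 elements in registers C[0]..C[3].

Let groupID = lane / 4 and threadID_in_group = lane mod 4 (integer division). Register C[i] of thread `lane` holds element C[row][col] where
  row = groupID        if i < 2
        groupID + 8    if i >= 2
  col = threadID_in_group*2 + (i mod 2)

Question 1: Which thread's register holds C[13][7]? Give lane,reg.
r=13→G=5,rhi=1  c=7→T=3,p=1
L=5*4+3=23  i=1*2+1=3

23,3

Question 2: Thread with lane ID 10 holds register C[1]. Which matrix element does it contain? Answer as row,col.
2,5

lane 10: gid=2 (10/4), tid=2 (10%4)
i=1: r=2+0=2, c=2*2+1=5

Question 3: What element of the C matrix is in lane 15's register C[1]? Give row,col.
lane 15: g=3 (15/4), t=3 (15%4)
i=1: r=3+0=3, c=3*2+1=7

3,7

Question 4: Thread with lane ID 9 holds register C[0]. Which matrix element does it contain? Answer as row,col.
lane 9: g=2 (9/4), t=1 (9%4)
i=0: r=2+0=2, c=1*2+0=2

2,2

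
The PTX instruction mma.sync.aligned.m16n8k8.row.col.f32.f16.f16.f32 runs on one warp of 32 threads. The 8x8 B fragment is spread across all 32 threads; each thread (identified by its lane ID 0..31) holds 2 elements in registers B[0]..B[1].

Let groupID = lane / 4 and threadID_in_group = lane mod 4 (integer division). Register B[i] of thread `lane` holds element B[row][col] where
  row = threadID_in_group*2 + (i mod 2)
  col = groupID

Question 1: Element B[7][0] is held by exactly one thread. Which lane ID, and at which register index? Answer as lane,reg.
c:0=>grp=0  r:7=>tig=3,lo=1
L=0*4+3=3  i=1=1

3,1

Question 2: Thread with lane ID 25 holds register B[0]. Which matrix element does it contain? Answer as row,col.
2,6

L=25->g=25>>2=6, t=25&3=1
[0]->row 1·2+0=2  col g=6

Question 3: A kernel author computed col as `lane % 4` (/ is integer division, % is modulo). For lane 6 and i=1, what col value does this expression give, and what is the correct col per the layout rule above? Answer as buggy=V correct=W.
buggy=2 correct=1

`lane % 4`[6,1]→2
lane 6→6/4=1, 6 mod 4=2
i=1  r:2·2+1→5  c:1
col: 2 vs 1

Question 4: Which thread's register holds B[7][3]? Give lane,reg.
c=3⇒gr=3  r=7⇒th=3,odd=1
L=3*4+3=15  i=1=1

15,1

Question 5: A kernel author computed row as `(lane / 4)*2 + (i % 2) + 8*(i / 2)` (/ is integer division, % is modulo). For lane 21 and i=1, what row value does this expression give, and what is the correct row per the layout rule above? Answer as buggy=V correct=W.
buggy=11 correct=3

`(lane / 4)*2 + (i % 2) + 8*(i / 2)`[21,1]=>11
L=21=>grp=21>>2=5, tig=21&3=1
[1]=>row 1·2+1=3  col grp=5
row: 11 vs 3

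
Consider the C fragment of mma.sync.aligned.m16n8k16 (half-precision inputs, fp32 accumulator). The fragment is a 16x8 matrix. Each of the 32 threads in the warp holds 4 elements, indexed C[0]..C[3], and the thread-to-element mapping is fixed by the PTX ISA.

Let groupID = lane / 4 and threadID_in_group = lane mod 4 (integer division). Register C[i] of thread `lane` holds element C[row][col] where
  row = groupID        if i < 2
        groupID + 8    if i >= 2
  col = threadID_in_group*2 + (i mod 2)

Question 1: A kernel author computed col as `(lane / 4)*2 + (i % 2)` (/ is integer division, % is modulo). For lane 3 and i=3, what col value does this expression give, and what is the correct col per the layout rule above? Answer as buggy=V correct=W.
buggy=1 correct=7

`(lane / 4)*2 + (i % 2)`[3,3]->1
lane 3: g=0 (3/4), t=3 (3%4)
i=3: r=0+8=8, c=3*2+1=7
col: 1 vs 7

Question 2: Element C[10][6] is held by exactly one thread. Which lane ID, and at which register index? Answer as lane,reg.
r=10->g=2,rb=1  c=6->t=3,b0=0
L=2*4+3=11  i=1*2+0=2

11,2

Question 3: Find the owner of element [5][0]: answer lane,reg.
r=5->g=5,rb=0  c=0->t=0,b0=0
L=5*4+0=20  i=0*2+0=0

20,0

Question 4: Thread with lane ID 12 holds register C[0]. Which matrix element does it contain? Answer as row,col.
3,0

12: gid=3,tid=0
[0] (3+0,0*2+0) = (3,0)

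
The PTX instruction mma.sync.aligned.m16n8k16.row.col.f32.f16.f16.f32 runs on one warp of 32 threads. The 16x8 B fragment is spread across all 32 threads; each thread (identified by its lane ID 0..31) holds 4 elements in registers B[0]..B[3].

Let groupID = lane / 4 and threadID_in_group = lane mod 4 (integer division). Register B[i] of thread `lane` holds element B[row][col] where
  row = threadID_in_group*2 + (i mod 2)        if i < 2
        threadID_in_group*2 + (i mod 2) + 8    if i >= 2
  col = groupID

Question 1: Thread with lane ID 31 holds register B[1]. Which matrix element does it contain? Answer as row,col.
7,7

lane 31: g=7 (31/4), t=3 (31%4)
i=1: r=3*2+1+0=7, c=g=7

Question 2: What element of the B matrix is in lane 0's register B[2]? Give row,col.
8,0

L=0=>grp=0>>2=0, tig=0&3=0
[2]=>row 0·2+0+8=8  col grp=0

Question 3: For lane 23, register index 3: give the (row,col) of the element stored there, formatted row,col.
lane 23: G=5 (23/4), T=3 (23%4)
i=3: r=3*2+1+8=15, c=G=5

15,5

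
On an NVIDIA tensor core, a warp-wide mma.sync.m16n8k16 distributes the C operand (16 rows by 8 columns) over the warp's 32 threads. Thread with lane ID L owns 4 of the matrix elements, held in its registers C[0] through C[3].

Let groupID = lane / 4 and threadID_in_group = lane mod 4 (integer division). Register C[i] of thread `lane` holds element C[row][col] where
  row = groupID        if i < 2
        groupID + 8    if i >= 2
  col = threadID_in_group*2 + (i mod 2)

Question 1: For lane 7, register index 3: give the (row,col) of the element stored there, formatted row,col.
lane 7: G=1 (7/4), T=3 (7%4)
i=3: r=1+8=9, c=3*2+1=7

9,7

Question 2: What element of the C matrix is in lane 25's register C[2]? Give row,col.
14,2

lane 25->25/4=6, 25 mod 4=1
i=2  r:6+8->14  c:2·1+0->2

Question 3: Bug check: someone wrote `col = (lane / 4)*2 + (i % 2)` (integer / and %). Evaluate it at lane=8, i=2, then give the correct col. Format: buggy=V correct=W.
buggy=4 correct=0

`(lane / 4)*2 + (i % 2)`[8,2]=>4
lane 8: grp=2 (8/4), tig=0 (8%4)
i=2: r=2+8=10, c=0*2+0=0
col: 4 vs 0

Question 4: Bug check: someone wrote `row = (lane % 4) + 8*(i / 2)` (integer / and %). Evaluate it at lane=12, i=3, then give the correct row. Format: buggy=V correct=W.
buggy=8 correct=11

`(lane % 4) + 8*(i / 2)`[12,3]->8
lane 12->12/4=3, 12 mod 4=0
i=3  r:3+8->11  c:2·0+1->1
row: 8 vs 11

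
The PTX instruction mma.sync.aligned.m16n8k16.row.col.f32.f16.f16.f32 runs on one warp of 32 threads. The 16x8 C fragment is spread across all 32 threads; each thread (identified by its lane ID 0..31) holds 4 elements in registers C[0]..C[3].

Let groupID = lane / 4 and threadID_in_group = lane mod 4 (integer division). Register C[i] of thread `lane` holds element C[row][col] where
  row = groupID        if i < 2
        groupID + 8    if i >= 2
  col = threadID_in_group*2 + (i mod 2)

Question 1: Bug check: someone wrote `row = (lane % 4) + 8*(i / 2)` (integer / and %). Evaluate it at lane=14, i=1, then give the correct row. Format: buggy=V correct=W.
buggy=2 correct=3

`(lane % 4) + 8*(i / 2)`[14,1]->2
lane 14: g=3 (14/4), t=2 (14%4)
i=1: r=3+0=3, c=2*2+1=5
row: 2 vs 3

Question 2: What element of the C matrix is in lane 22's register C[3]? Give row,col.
13,5

L=22=>grp=22>>2=5, tig=22&3=2
[3]=>row 5+8=13  col 2·2+1=5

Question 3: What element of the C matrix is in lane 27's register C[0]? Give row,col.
6,6

27: G=6,T=3
[0] (6+0,3*2+0) = (6,6)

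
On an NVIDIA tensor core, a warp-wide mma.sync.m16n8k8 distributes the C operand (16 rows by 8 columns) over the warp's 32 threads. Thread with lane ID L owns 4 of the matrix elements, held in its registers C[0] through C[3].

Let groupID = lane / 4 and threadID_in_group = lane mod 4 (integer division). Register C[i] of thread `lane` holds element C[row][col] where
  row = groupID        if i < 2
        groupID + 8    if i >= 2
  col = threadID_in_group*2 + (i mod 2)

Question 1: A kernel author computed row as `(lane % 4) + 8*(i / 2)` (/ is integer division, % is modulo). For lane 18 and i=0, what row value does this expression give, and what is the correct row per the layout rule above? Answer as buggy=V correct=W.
`(lane % 4) + 8*(i / 2)`[18,0]=>2
lane 18=>18/4=4, 18 mod 4=2
i=0  r:4+0=>4  c:2·2+0=>4
row: 2 vs 4

buggy=2 correct=4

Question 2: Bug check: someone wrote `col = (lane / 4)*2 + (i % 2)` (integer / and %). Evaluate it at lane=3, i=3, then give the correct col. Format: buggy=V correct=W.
`(lane / 4)*2 + (i % 2)`[3,3]=>1
L=3=>grp=3>>2=0, tig=3&3=3
[3]=>row 0+8=8  col 3·2+1=7
col: 1 vs 7

buggy=1 correct=7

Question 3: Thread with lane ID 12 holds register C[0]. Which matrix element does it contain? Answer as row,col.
L=12=>grp=12>>2=3, tig=12&3=0
[0]=>row 3+0=3  col 0·2+0=0

3,0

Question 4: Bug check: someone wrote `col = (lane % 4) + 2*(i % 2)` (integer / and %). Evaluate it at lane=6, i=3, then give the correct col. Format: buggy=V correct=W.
buggy=4 correct=5

`(lane % 4) + 2*(i % 2)`[6,3]⇒4
L=6⇒gr=6>>2=1, th=6&3=2
[3]⇒row 1+8=9  col 2·2+1=5
col: 4 vs 5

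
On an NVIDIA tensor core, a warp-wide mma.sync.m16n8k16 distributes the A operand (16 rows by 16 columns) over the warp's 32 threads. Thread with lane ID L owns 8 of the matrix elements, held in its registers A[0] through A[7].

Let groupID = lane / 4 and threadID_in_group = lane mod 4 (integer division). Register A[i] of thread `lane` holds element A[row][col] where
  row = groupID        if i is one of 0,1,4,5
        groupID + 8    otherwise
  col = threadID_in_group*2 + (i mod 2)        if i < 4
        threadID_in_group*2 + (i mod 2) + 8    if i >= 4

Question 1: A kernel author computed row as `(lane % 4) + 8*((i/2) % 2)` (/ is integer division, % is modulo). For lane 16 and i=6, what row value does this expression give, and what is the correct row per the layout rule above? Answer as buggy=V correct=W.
`(lane % 4) + 8*((i/2) % 2)`[16,6]=>8
16: grp=4,tig=0
[6] (4+8,0*2+0+8) = (12,8)
row: 8 vs 12

buggy=8 correct=12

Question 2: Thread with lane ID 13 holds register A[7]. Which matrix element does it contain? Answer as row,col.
13: G=3,T=1
[7] (3+8,1*2+1+8) = (11,11)

11,11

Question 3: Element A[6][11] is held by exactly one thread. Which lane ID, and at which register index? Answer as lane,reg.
25,5

r:6=>grp=6,rB=0  c:11=>cB=1,tig=1,lo=1
L=6*4+1=25  i=1*4+0*2+1=5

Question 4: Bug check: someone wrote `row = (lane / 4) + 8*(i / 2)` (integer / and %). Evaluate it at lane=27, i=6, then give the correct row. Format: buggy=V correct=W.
`(lane / 4) + 8*(i / 2)`[27,6]->30
L=27->g=27>>2=6, t=27&3=3
[6]->row 6+8=14  col 3·2+0+8=14
row: 30 vs 14

buggy=30 correct=14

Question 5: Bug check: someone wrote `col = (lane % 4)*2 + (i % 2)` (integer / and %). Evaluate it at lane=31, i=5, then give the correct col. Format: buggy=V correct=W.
`(lane % 4)*2 + (i % 2)`[31,5]->7
L=31->g=31>>2=7, t=31&3=3
[5]->row 7+0=7  col 3·2+1+8=15
col: 7 vs 15

buggy=7 correct=15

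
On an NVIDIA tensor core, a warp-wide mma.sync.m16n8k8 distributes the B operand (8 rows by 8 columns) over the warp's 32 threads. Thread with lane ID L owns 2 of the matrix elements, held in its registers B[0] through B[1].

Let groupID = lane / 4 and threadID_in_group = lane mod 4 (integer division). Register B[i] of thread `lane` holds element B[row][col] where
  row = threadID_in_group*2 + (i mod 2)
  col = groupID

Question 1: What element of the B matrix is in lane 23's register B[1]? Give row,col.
7,5

lane 23: G=5 (23/4), T=3 (23%4)
i=1: r=3*2+1=7, c=G=5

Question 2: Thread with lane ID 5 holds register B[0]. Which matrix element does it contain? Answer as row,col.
L=5⇒gr=5>>2=1, th=5&3=1
[0]⇒row 1·2+0=2  col gr=1

2,1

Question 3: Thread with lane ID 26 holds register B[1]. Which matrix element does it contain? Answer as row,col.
lane 26: grp=6 (26/4), tig=2 (26%4)
i=1: r=2*2+1=5, c=grp=6

5,6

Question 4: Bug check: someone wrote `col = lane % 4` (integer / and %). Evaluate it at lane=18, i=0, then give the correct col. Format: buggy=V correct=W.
buggy=2 correct=4

`lane % 4`[18,0]->2
18: gid=4,tid=2
[0] (2*2+0,4) = (4,4)
col: 2 vs 4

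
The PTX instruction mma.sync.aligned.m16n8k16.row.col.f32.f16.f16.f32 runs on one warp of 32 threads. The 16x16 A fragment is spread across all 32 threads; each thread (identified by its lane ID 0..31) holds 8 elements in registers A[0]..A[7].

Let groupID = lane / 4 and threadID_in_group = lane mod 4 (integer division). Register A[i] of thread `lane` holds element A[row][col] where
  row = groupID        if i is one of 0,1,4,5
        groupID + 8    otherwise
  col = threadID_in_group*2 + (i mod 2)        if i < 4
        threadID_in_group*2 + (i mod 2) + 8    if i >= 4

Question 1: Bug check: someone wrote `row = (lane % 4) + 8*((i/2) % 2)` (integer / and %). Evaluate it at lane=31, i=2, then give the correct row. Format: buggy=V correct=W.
`(lane % 4) + 8*((i/2) % 2)`[31,2]->11
L=31->g=31>>2=7, t=31&3=3
[2]->row 7+8=15  col 3·2+0+0=6
row: 11 vs 15

buggy=11 correct=15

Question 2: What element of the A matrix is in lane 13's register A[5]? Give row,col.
3,11

L=13⇒gr=13>>2=3, th=13&3=1
[5]⇒row 3+0=3  col 1·2+1+8=11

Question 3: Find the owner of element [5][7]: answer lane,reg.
r=5->g=5,rb=0  c=7->cb=0,t=3,b0=1
L=5*4+3=23  i=0*4+0*2+1=1

23,1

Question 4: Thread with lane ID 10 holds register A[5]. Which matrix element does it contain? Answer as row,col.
2,13

lane 10→10/4=2, 10 mod 4=2
i=5  r:2+0→2  c:2·2+1+8→13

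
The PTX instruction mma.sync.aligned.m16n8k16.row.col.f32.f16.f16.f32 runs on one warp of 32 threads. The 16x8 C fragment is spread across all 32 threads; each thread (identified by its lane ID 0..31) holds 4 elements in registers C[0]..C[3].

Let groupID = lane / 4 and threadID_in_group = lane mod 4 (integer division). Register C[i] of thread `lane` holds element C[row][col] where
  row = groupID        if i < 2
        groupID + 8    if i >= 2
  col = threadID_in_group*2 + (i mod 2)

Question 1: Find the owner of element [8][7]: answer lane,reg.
3,3

r=8->g=0,rb=1  c=7->t=3,b0=1
L=0*4+3=3  i=1*2+1=3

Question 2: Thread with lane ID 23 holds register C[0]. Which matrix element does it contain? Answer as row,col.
5,6

L=23⇒gr=23>>2=5, th=23&3=3
[0]⇒row 5+0=5  col 3·2+0=6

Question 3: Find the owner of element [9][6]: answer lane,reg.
r=9→G=1,rhi=1  c=6→T=3,p=0
L=1*4+3=7  i=1*2+0=2

7,2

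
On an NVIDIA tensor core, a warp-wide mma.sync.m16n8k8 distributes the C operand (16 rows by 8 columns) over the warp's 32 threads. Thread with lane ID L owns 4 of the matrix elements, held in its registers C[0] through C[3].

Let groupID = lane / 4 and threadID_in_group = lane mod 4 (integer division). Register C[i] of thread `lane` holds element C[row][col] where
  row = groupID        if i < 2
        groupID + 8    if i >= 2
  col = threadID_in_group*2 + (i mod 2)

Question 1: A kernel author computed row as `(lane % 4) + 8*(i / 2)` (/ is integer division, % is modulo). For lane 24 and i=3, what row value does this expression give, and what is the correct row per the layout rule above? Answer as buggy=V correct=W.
buggy=8 correct=14

`(lane % 4) + 8*(i / 2)`[24,3]->8
24: g=6,t=0
[3] (6+8,0*2+1) = (14,1)
row: 8 vs 14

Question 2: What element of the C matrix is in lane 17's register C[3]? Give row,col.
12,3

17: gid=4,tid=1
[3] (4+8,1*2+1) = (12,3)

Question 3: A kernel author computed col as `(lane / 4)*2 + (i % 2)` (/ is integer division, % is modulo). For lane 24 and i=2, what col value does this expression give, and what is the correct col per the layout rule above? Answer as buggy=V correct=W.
buggy=12 correct=0

`(lane / 4)*2 + (i % 2)`[24,2]->12
24: g=6,t=0
[2] (6+8,0*2+0) = (14,0)
col: 12 vs 0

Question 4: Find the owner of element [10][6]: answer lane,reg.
r=10⇒gr=2,Rb=1  c=6⇒th=3,odd=0
L=2*4+3=11  i=1*2+0=2

11,2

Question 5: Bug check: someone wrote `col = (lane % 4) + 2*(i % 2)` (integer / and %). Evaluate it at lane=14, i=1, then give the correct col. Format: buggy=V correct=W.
`(lane % 4) + 2*(i % 2)`[14,1]->4
L=14->g=14>>2=3, t=14&3=2
[1]->row 3+0=3  col 2·2+1=5
col: 4 vs 5

buggy=4 correct=5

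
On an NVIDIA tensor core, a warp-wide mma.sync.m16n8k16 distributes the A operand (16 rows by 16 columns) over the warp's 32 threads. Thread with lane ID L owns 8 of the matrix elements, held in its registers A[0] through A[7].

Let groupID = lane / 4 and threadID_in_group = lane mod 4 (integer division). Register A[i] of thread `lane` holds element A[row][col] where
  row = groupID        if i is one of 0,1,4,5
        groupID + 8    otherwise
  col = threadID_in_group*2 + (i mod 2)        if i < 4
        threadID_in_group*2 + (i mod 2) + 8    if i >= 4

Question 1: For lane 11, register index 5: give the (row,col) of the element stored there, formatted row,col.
2,15

11: grp=2,tig=3
[5] (2+0,3*2+1+8) = (2,15)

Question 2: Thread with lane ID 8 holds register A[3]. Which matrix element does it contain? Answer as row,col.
10,1

lane 8: gr=2 (8/4), th=0 (8%4)
i=3: r=2+8=10, c=0*2+1+0=1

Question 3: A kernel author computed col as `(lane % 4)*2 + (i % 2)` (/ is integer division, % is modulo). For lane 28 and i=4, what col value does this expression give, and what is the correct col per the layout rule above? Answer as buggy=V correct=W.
buggy=0 correct=8

`(lane % 4)*2 + (i % 2)`[28,4]->0
L=28->g=28>>2=7, t=28&3=0
[4]->row 7+0=7  col 0·2+0+8=8
col: 0 vs 8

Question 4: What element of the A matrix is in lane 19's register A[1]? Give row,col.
4,7

19: gr=4,th=3
[1] (4+0,3*2+1+0) = (4,7)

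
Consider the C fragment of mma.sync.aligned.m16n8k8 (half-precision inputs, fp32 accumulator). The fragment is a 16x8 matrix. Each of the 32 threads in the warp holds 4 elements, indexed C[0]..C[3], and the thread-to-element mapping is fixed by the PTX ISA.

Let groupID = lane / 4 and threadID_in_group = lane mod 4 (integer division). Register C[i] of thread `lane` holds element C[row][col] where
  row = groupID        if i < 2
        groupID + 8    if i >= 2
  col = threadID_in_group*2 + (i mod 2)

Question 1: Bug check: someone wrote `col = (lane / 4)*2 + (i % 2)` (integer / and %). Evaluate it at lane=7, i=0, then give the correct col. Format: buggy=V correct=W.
buggy=2 correct=6

`(lane / 4)*2 + (i % 2)`[7,0]→2
7: G=1,T=3
[0] (1+0,3*2+0) = (1,6)
col: 2 vs 6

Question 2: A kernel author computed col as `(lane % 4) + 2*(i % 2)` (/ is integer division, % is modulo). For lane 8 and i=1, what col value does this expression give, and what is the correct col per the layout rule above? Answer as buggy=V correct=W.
buggy=2 correct=1

`(lane % 4) + 2*(i % 2)`[8,1]=>2
lane 8=>8/4=2, 8 mod 4=0
i=1  r:2+0=>2  c:2·0+1=>1
col: 2 vs 1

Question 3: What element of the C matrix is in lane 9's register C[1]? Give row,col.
2,3

lane 9=>9/4=2, 9 mod 4=1
i=1  r:2+0=>2  c:2·1+1=>3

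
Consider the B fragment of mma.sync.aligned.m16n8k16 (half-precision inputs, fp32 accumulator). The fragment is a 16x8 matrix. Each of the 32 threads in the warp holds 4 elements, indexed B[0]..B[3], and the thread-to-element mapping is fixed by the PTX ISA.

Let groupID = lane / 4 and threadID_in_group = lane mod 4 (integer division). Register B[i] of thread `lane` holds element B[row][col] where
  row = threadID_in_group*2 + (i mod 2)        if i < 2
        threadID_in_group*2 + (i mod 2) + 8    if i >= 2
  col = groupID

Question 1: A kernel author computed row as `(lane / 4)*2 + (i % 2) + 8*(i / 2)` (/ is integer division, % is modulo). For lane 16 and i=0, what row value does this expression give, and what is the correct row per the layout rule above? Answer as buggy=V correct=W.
`(lane / 4)*2 + (i % 2) + 8*(i / 2)`[16,0]->8
L=16->g=16>>2=4, t=16&3=0
[0]->row 0·2+0+0=0  col g=4
row: 8 vs 0

buggy=8 correct=0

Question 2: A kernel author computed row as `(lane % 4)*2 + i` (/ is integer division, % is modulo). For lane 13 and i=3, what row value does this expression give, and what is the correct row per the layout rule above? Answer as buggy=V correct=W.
`(lane % 4)*2 + i`[13,3]->5
lane 13: gid=3 (13/4), tid=1 (13%4)
i=3: r=1*2+1+8=11, c=gid=3
row: 5 vs 11

buggy=5 correct=11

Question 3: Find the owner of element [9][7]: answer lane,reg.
28,3

c=7->g=7  r=9->rb=1,t=0,b0=1
L=7*4+0=28  i=1*2+1=3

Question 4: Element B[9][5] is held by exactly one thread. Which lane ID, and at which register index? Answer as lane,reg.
20,3

c=5->g=5  r=9->rb=1,t=0,b0=1
L=5*4+0=20  i=1*2+1=3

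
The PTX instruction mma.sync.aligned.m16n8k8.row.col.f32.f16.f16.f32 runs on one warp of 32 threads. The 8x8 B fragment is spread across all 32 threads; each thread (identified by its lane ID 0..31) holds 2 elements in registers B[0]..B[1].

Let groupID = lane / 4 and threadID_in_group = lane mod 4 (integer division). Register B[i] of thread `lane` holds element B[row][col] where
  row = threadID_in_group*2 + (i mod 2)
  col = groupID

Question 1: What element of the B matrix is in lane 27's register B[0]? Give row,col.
lane 27: G=6 (27/4), T=3 (27%4)
i=0: r=3*2+0=6, c=G=6

6,6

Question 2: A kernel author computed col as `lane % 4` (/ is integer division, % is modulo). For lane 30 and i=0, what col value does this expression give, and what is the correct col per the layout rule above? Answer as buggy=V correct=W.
buggy=2 correct=7

`lane % 4`[30,0]->2
lane 30: g=7 (30/4), t=2 (30%4)
i=0: r=2*2+0=4, c=g=7
col: 2 vs 7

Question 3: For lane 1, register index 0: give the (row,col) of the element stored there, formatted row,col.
2,0

1: gid=0,tid=1
[0] (1*2+0,0) = (2,0)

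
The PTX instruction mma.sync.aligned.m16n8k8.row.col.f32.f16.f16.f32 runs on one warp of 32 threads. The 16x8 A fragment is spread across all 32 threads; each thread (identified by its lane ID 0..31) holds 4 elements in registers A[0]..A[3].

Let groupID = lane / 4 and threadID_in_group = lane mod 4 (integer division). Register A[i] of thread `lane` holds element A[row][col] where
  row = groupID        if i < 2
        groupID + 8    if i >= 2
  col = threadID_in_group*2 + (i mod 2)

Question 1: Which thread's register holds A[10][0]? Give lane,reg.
r=10->g=2,rb=1  c=0->t=0,b0=0
L=2*4+0=8  i=1*2+0=2

8,2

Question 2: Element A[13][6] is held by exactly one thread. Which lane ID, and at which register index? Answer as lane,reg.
r=13→G=5,rhi=1  c=6→T=3,p=0
L=5*4+3=23  i=1*2+0=2

23,2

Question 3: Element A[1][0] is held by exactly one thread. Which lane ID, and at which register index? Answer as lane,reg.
r:1=>grp=1,rB=0  c:0=>tig=0,lo=0
L=1*4+0=4  i=0*2+0=0

4,0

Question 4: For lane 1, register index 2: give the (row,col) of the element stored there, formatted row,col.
1: gr=0,th=1
[2] (0+8,1*2+0) = (8,2)

8,2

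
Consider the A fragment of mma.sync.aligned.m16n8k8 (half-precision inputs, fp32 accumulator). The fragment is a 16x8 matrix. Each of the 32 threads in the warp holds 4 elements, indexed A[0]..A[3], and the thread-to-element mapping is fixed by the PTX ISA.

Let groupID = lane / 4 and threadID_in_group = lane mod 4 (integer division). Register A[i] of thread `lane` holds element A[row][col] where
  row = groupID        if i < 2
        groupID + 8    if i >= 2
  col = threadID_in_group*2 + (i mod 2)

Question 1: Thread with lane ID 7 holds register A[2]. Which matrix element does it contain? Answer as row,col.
7: grp=1,tig=3
[2] (1+8,3*2+0) = (9,6)

9,6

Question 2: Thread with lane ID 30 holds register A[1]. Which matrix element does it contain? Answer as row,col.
7,5

lane 30: grp=7 (30/4), tig=2 (30%4)
i=1: r=7+0=7, c=2*2+1=5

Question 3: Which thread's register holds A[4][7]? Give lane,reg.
r=4->g=4,rb=0  c=7->t=3,b0=1
L=4*4+3=19  i=0*2+1=1

19,1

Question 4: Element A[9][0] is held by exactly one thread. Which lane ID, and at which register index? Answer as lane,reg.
4,2

r=9->g=1,rb=1  c=0->t=0,b0=0
L=1*4+0=4  i=1*2+0=2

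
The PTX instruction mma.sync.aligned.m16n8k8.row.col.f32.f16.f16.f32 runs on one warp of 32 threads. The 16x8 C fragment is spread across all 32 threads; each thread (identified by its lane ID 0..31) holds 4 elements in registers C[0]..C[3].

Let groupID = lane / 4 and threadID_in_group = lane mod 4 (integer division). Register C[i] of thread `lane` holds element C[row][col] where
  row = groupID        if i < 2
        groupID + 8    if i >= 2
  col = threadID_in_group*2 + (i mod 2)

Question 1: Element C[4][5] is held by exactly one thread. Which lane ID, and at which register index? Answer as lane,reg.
18,1

r=4→G=4,rhi=0  c=5→T=2,p=1
L=4*4+2=18  i=0*2+1=1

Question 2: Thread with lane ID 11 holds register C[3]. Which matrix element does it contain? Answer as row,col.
11: g=2,t=3
[3] (2+8,3*2+1) = (10,7)

10,7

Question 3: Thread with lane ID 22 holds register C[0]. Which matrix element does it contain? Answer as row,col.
5,4

lane 22->22/4=5, 22 mod 4=2
i=0  r:5+0->5  c:2·2+0->4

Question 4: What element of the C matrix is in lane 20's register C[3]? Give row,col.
13,1

L=20→G=20>>2=5, T=20&3=0
[3]→row 5+8=13  col 0·2+1=1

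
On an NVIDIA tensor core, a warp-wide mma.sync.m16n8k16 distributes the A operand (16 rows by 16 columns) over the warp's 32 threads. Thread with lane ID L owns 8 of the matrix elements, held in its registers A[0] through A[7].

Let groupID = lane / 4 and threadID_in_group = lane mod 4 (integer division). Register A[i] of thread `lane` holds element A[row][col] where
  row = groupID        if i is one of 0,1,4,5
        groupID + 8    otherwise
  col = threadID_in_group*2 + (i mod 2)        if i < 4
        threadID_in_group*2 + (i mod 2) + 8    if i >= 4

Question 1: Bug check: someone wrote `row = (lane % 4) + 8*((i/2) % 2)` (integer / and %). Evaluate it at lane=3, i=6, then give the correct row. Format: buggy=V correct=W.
`(lane % 4) + 8*((i/2) % 2)`[3,6]=>11
lane 3: grp=0 (3/4), tig=3 (3%4)
i=6: r=0+8=8, c=3*2+0+8=14
row: 11 vs 8

buggy=11 correct=8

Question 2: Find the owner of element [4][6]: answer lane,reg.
19,0

r: 4->gid=4,r8=0  c: 6->c8=0,tid=3,i&1=0
L=4*4+3=19  i=0*4+0*2+0=0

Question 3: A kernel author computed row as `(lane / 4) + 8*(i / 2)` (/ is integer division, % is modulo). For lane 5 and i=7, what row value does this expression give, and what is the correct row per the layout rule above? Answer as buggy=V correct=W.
`(lane / 4) + 8*(i / 2)`[5,7]⇒25
5: gr=1,th=1
[7] (1+8,1*2+1+8) = (9,11)
row: 25 vs 9

buggy=25 correct=9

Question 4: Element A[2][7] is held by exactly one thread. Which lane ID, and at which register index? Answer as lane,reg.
11,1

r=2⇒gr=2,Rb=0  c=7⇒Cb=0,th=3,odd=1
L=2*4+3=11  i=0*4+0*2+1=1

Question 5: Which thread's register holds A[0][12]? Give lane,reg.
r: 0->gid=0,r8=0  c: 12->c8=1,tid=2,i&1=0
L=0*4+2=2  i=1*4+0*2+0=4

2,4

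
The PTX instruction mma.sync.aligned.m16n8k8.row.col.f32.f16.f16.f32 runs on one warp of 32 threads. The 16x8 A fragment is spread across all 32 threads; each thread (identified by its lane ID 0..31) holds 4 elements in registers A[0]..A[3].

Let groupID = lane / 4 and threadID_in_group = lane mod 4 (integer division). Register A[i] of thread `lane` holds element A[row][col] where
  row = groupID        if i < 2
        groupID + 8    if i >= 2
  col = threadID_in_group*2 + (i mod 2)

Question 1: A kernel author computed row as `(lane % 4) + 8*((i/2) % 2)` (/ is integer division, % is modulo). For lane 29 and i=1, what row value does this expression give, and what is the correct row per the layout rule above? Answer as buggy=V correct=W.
`(lane % 4) + 8*((i/2) % 2)`[29,1]->1
L=29->g=29>>2=7, t=29&3=1
[1]->row 7+0=7  col 1·2+1=3
row: 1 vs 7

buggy=1 correct=7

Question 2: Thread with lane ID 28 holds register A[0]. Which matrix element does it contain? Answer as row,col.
7,0

28: g=7,t=0
[0] (7+0,0*2+0) = (7,0)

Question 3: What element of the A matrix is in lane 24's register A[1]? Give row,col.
6,1

L=24→G=24>>2=6, T=24&3=0
[1]→row 6+0=6  col 0·2+1=1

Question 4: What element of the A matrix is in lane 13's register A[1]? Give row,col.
L=13->gid=13>>2=3, tid=13&3=1
[1]->row 3+0=3  col 1·2+1=3

3,3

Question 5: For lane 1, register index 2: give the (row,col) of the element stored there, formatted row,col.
8,2

lane 1: G=0 (1/4), T=1 (1%4)
i=2: r=0+8=8, c=1*2+0=2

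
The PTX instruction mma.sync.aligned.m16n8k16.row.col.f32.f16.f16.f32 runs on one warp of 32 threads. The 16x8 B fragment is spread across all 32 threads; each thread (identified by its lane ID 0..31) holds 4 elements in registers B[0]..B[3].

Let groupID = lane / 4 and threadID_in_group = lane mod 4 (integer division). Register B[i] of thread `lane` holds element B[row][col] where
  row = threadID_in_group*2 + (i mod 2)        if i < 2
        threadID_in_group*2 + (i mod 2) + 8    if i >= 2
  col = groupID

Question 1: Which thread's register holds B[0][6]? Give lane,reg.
24,0

c=6→G=6  r=0→rhi=0,T=0,p=0
L=6*4+0=24  i=0*2+0=0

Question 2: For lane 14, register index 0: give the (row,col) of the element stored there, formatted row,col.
4,3

L=14⇒gr=14>>2=3, th=14&3=2
[0]⇒row 2·2+0+0=4  col gr=3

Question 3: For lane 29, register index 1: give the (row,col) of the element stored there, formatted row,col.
3,7

29: grp=7,tig=1
[1] (1*2+1+0,7) = (3,7)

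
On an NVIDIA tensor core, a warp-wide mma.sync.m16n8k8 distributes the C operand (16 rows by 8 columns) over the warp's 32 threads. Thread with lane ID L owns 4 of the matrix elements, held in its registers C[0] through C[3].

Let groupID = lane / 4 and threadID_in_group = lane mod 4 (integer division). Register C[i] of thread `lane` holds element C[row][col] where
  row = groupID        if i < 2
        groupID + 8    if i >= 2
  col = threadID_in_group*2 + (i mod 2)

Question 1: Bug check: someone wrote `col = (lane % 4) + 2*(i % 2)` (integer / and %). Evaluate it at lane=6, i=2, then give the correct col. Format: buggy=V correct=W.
`(lane % 4) + 2*(i % 2)`[6,2]⇒2
lane 6: gr=1 (6/4), th=2 (6%4)
i=2: r=1+8=9, c=2*2+0=4
col: 2 vs 4

buggy=2 correct=4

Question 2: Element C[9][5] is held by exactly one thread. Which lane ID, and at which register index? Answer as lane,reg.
6,3

r: 9->gid=1,r8=1  c: 5->tid=2,i&1=1
L=1*4+2=6  i=1*2+1=3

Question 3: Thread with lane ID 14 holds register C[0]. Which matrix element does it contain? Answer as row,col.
L=14=>grp=14>>2=3, tig=14&3=2
[0]=>row 3+0=3  col 2·2+0=4

3,4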